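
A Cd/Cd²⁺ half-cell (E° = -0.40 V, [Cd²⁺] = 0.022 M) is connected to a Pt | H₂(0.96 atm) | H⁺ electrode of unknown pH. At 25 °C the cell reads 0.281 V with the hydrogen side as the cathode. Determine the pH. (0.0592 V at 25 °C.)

E°_cell = 0.40 V and n = 2.
log Q = n(E° − E)/0.0592 = 2×(0.40 − 0.281)/0.0592 = 4.020.
With Q = [Cd²⁺]·P(H₂) / [H⁺]^2, solving for [H⁺] gives log[H⁺] = -2.848, so pH = 2.85.

pH = 2.85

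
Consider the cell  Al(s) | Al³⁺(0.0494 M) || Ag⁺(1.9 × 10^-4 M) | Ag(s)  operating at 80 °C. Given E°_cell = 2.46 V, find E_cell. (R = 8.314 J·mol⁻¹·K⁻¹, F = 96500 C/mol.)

2.23 V

Balancing electrons gives n = 3; the reaction quotient is Q = [Al³⁺]/[Ag⁺]^3 = 7.2 × 10^9.
E = E° − (RT/nF) ln Q = 2.46 − (8.314×353)/(3×96500) × (22.698) = 2.460 − 0.230 = 2.230 V.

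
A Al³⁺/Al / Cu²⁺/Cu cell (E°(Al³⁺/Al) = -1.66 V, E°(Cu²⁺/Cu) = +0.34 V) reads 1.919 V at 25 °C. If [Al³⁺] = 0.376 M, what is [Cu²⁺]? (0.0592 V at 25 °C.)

9.6 × 10^-4 M

From the Nernst equation, log Q = n(E° − E)/0.0592 = 6(2.00 − 1.919)/0.0592 = 8.209, so Q = 1.62 × 10^8.
With Q = [Al³⁺]^2/[Cu²⁺]^3 and the known concentrations, [Cu²⁺]^3 in the denominator gives [Cu²⁺] = 9.6 × 10^-4 M.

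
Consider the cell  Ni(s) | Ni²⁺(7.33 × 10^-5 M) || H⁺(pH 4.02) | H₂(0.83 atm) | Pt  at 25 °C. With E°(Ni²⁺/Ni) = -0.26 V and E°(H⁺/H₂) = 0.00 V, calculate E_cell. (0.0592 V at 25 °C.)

0.15 V

The hydrogen couple is the cathode, so E°_cell = 0.26 V; n = 2.
[H⁺] = 10^(−4.02) = 9.5 × 10^-5 M, and Q = [Ni²⁺]·P(H₂) / [H⁺]^2 = 6670.
E = E° − (0.0592/2) log Q = 0.26 − (0.0592/2)(3.824) = 0.147 V.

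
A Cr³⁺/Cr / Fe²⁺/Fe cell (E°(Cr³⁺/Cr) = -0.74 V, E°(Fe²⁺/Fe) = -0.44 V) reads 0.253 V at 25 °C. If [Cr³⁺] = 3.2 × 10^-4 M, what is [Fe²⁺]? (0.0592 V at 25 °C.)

1.2 × 10^-4 M

From the Nernst equation, log Q = n(E° − E)/0.0592 = 6(0.30 − 0.253)/0.0592 = 4.764, so Q = 5.8 × 10^4.
With Q = [Cr³⁺]^2/[Fe²⁺]^3 and the known concentrations, [Fe²⁺]^3 in the denominator gives [Fe²⁺] = 1.2 × 10^-4 M.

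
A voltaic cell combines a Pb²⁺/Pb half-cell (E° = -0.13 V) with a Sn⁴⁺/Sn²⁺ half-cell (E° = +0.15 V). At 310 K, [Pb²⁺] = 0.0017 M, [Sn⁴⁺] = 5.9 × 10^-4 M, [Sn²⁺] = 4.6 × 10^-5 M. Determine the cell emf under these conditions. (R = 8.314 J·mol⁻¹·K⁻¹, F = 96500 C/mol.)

The Sn⁴⁺/Sn²⁺ couple has the higher reduction potential and acts as the cathode, so E°_cell = +0.15 − (-0.13) = 0.28 V.
Balancing electrons gives n = 2; the reaction quotient is Q = [Pb²⁺]·[Sn²⁺]/[Sn⁴⁺] = 1.33 × 10^-4.
E = E° − (RT/nF) ln Q = 0.28 − (8.314×310)/(2×96500) × (-8.929) = 0.280 + 0.119 = 0.399 V.

0.399 V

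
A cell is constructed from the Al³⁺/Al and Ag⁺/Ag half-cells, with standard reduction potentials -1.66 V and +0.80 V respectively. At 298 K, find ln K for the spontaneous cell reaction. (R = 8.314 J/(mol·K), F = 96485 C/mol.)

ln K = 287.4

E°_cell = +0.80 − (-1.66) = 2.46 V, with n = 3 electrons transferred.
At equilibrium E = 0, so the Nernst equation gives ln K = nFE°/RT = (3)(96485)(2.46)/((8.314)(298)) = 287.40.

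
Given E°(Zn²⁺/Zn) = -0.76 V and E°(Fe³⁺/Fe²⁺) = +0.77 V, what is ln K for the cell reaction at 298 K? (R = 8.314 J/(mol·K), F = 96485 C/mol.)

E°_cell = +0.77 − (-0.76) = 1.53 V, with n = 2 electrons transferred.
At equilibrium E = 0, so the Nernst equation gives ln K = nFE°/RT = (2)(96485)(1.53)/((8.314)(298)) = 119.17.

ln K = 119.2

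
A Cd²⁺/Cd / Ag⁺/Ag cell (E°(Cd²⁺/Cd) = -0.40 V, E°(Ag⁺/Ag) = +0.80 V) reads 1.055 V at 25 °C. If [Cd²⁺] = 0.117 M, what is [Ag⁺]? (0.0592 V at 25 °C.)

From the Nernst equation, log Q = n(E° − E)/0.0592 = 2(1.20 − 1.055)/0.0592 = 4.899, so Q = 7.92 × 10^4.
With Q = [Cd²⁺]/[Ag⁺]^2 and the known concentrations, [Ag⁺]^2 in the denominator gives [Ag⁺] = 0.0012 M.

0.0012 M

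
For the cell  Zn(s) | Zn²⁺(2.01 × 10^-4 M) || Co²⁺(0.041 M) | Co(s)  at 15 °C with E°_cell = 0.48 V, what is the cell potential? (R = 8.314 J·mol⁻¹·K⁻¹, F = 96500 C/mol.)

0.546 V

Balancing electrons gives n = 2; the reaction quotient is Q = [Zn²⁺]/[Co²⁺] = 0.00490.
E = E° − (RT/nF) ln Q = 0.48 − (8.314×288)/(2×96500) × (-5.318) = 0.480 + 0.066 = 0.546 V.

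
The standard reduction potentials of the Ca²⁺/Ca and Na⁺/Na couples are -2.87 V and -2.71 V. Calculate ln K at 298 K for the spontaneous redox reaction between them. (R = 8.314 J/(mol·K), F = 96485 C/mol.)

E°_cell = -2.71 − (-2.87) = 0.16 V, with n = 2 electrons transferred.
At equilibrium E = 0, so the Nernst equation gives ln K = nFE°/RT = (2)(96485)(0.16)/((8.314)(298)) = 12.46.

ln K = 12.5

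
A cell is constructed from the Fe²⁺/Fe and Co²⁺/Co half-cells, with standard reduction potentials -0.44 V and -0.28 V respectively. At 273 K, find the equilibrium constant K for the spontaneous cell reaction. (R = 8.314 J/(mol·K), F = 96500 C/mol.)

E°_cell = -0.28 − (-0.44) = 0.16 V, with n = 2 electrons transferred.
At equilibrium E = 0, so the Nernst equation gives ln K = nFE°/RT = (2)(96500)(0.16)/((8.314)(273)) = 13.61.
K = e^13.61 = 8.1 × 10^5.

8.1 × 10^5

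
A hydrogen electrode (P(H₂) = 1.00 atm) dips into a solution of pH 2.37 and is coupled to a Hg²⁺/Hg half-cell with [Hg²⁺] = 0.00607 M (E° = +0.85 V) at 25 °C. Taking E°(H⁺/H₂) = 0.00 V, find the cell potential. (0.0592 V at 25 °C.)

0.92 V

The Hg²⁺/Hg couple is the cathode, so E°_cell = 0.85 V; n = 2.
[H⁺] = 10^(−2.37) = 0.0043 M, and Q = [H⁺]^2 / ([Hg²⁺]·P(H₂)) = 0.00300.
E = E° − (0.0592/2) log Q = 0.85 − (0.0592/2)(-2.523) = 0.925 V.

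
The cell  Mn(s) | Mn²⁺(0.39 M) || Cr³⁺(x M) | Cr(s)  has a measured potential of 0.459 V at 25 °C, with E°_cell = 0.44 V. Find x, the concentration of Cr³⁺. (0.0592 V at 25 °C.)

From the Nernst equation, log Q = n(E° − E)/0.0592 = 6(0.44 − 0.459)/0.0592 = -1.926, so Q = 0.0119.
With Q = [Mn²⁺]^3/[Cr³⁺]^2 and the known concentrations, [Cr³⁺]^2 in the denominator gives [Cr³⁺] = 2.2 M.

2.2 M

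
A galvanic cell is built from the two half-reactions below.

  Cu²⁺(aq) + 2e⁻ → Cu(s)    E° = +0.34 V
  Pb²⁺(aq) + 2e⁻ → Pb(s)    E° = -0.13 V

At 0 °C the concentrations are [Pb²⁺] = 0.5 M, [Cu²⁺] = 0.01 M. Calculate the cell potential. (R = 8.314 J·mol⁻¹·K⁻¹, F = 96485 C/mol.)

0.424 V

The Cu²⁺/Cu couple has the higher reduction potential and acts as the cathode, so E°_cell = +0.34 − (-0.13) = 0.47 V.
Balancing electrons gives n = 2; the reaction quotient is Q = [Pb²⁺]/[Cu²⁺] = 50.0.
E = E° − (RT/nF) ln Q = 0.47 − (8.314×273)/(2×96485) × (3.912) = 0.470 − 0.046 = 0.424 V.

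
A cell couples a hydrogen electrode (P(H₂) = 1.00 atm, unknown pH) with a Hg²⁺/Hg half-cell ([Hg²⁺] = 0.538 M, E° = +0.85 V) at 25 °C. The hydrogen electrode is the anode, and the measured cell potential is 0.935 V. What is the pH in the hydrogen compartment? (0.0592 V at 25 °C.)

pH = 1.57

E°_cell = 0.85 V and n = 2.
log Q = n(E° − E)/0.0592 = 2×(0.85 − 0.935)/0.0592 = -2.872.
With Q = [H⁺]^2 / ([Hg²⁺]·P(H₂)), solving for [H⁺] gives log[H⁺] = -1.570, so pH = 1.57.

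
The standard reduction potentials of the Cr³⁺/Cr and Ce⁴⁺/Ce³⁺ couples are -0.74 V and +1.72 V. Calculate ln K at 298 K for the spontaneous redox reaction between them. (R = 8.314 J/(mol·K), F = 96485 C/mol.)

E°_cell = +1.72 − (-0.74) = 2.46 V, with n = 3 electrons transferred.
At equilibrium E = 0, so the Nernst equation gives ln K = nFE°/RT = (3)(96485)(2.46)/((8.314)(298)) = 287.40.

ln K = 287.4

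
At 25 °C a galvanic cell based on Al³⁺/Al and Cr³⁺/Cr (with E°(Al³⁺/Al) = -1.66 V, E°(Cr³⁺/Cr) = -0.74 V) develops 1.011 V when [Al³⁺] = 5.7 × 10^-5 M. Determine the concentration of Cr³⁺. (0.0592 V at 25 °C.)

From the Nernst equation, log Q = n(E° − E)/0.0592 = 3(0.92 − 1.011)/0.0592 = -4.611, so Q = 2.45 × 10^-5.
With Q = [Al³⁺]/[Cr³⁺] and the known concentrations, [Cr³⁺] in the denominator gives [Cr³⁺] = 2.3 M.

2.3 M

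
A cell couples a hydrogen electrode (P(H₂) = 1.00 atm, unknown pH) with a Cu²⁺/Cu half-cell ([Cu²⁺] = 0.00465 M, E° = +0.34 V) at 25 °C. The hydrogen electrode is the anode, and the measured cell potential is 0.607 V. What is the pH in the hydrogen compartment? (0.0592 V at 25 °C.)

E°_cell = 0.34 V and n = 2.
log Q = n(E° − E)/0.0592 = 2×(0.34 − 0.607)/0.0592 = -9.020.
With Q = [H⁺]^2 / ([Cu²⁺]·P(H₂)), solving for [H⁺] gives log[H⁺] = -5.676, so pH = 5.68.

pH = 5.68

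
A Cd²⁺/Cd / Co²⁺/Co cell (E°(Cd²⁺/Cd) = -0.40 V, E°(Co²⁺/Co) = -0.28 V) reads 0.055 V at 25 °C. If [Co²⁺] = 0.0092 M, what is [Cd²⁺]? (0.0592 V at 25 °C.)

1.4 M

From the Nernst equation, log Q = n(E° − E)/0.0592 = 2(0.12 − 0.055)/0.0592 = 2.196, so Q = 157.
With Q = [Cd²⁺]/[Co²⁺] and the known concentrations, [Cd²⁺] in the numerator gives [Cd²⁺] = 1.4 M.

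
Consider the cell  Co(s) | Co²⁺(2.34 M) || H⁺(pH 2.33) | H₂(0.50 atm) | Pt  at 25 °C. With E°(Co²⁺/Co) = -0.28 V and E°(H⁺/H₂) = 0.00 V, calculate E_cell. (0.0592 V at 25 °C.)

The hydrogen couple is the cathode, so E°_cell = 0.28 V; n = 2.
[H⁺] = 10^(−2.33) = 0.0047 M, and Q = [Co²⁺]·P(H₂) / [H⁺]^2 = 5.35 × 10^4.
E = E° − (0.0592/2) log Q = 0.28 − (0.0592/2)(4.728) = 0.140 V.

0.14 V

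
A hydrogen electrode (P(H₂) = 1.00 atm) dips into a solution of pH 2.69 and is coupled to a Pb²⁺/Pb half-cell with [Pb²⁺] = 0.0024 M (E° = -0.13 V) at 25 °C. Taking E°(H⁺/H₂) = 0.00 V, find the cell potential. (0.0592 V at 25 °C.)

0.048 V

The hydrogen couple is the cathode, so E°_cell = 0.13 V; n = 2.
[H⁺] = 10^(−2.69) = 0.0020 M, and Q = [Pb²⁺]·P(H₂) / [H⁺]^2 = 576.
E = E° − (0.0592/2) log Q = 0.13 − (0.0592/2)(2.760) = 0.048 V.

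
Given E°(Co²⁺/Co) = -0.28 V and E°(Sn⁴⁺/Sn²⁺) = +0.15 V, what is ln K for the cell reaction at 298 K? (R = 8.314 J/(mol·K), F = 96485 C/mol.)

E°_cell = +0.15 − (-0.28) = 0.43 V, with n = 2 electrons transferred.
At equilibrium E = 0, so the Nernst equation gives ln K = nFE°/RT = (2)(96485)(0.43)/((8.314)(298)) = 33.49.

ln K = 33.5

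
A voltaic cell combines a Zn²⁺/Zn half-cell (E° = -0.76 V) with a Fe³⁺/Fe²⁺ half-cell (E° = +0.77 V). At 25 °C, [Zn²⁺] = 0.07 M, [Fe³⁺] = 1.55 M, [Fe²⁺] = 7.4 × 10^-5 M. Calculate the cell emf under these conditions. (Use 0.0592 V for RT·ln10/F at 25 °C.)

1.82 V

The Fe³⁺/Fe²⁺ couple has the higher reduction potential and acts as the cathode, so E°_cell = +0.77 − (-0.76) = 1.53 V.
Balancing electrons gives n = 2; the reaction quotient is Q = [Zn²⁺]·[Fe²⁺]^2/[Fe³⁺]^2 = 1.6 × 10^-10.
At 25 °C, E = E° − (0.0592/n) log Q = 1.53 − (0.0592/2)(-9.797) = 1.530 + 0.290 = 1.820 V.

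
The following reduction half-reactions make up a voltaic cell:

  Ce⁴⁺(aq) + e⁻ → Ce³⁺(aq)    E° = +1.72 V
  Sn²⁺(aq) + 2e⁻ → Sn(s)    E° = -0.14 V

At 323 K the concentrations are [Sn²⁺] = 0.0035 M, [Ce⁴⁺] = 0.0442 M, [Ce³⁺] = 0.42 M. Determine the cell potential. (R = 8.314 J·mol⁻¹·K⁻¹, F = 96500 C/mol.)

The Ce⁴⁺/Ce³⁺ couple has the higher reduction potential and acts as the cathode, so E°_cell = +1.72 − (-0.14) = 1.86 V.
Balancing electrons gives n = 2; the reaction quotient is Q = [Sn²⁺]·[Ce³⁺]^2/[Ce⁴⁺]^2 = 0.316.
E = E° − (RT/nF) ln Q = 1.86 − (8.314×323)/(2×96500) × (-1.152) = 1.860 + 0.016 = 1.876 V.

1.88 V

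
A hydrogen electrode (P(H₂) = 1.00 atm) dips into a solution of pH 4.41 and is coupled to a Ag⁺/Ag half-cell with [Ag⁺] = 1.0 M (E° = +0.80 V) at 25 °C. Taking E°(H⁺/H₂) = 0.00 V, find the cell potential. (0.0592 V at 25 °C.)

The Ag⁺/Ag couple is the cathode, so E°_cell = 0.80 V; n = 2.
[H⁺] = 10^(−4.41) = 3.9 × 10^-5 M, and Q = [H⁺]^2 / ([Ag⁺]^2·P(H₂)) = 1.51 × 10^-9.
E = E° − (0.0592/2) log Q = 0.80 − (0.0592/2)(-8.820) = 1.061 V.

1.06 V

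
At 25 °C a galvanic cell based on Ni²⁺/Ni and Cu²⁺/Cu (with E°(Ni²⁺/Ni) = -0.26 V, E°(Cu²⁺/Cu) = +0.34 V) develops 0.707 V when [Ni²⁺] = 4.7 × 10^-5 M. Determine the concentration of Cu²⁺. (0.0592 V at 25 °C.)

From the Nernst equation, log Q = n(E° − E)/0.0592 = 2(0.60 − 0.707)/0.0592 = -3.615, so Q = 2.43 × 10^-4.
With Q = [Ni²⁺]/[Cu²⁺] and the known concentrations, [Cu²⁺] in the denominator gives [Cu²⁺] = 0.19 M.

0.19 M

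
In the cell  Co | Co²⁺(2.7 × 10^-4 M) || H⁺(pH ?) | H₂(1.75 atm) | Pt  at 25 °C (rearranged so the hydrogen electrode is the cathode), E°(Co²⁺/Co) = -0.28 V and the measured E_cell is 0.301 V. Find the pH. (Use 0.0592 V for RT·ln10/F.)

pH = 1.31

E°_cell = 0.28 V and n = 2.
log Q = n(E° − E)/0.0592 = 2×(0.28 − 0.301)/0.0592 = -0.709.
With Q = [Co²⁺]·P(H₂) / [H⁺]^2, solving for [H⁺] gives log[H⁺] = -1.308, so pH = 1.31.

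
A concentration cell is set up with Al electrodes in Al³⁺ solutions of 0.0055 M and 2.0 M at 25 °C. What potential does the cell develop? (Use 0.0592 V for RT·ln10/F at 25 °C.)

0.051 V

Both half-cells are Al³⁺/Al, so E°_cell = 0. The concentrated side is the cathode; the cell reaction moves Al³⁺ from high to low concentration with n = 3.
Q = [Al³⁺]_dilute/[Al³⁺]_conc = 0.0055/2.0 = 0.00275.
E = 0 − (0.0592/3) log Q = −(0.0592/3)(-2.561) = 0.0505 V.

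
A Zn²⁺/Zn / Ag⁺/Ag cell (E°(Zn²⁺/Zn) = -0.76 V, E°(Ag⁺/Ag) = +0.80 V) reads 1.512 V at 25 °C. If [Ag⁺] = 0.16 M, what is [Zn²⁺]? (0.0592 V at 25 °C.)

From the Nernst equation, log Q = n(E° − E)/0.0592 = 2(1.56 − 1.512)/0.0592 = 1.622, so Q = 41.8.
With Q = [Zn²⁺]/[Ag⁺]^2 and the known concentrations, [Zn²⁺] in the numerator gives [Zn²⁺] = 1.1 M.

1.1 M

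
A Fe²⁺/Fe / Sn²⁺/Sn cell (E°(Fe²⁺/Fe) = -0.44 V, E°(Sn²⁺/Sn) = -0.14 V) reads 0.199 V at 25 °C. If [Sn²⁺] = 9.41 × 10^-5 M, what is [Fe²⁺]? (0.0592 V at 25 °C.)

From the Nernst equation, log Q = n(E° − E)/0.0592 = 2(0.30 − 0.199)/0.0592 = 3.412, so Q = 2580.
With Q = [Fe²⁺]/[Sn²⁺] and the known concentrations, [Fe²⁺] in the numerator gives [Fe²⁺] = 0.24 M.

0.24 M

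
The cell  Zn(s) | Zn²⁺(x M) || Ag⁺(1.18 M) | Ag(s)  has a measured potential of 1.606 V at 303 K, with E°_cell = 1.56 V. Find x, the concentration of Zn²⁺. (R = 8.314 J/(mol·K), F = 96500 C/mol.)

0.041 M

From the Nernst equation, ln Q = nF(E° − E)/RT = 2×96500×(1.56 − 1.606)/(8.314×303) = -3.524, so Q = 0.0295.
With Q = [Zn²⁺]/[Ag⁺]^2 and the known concentrations, [Zn²⁺] in the numerator gives [Zn²⁺] = 0.041 M.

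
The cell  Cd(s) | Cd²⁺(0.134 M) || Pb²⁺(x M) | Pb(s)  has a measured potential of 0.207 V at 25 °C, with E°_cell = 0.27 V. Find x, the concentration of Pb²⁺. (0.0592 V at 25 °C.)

From the Nernst equation, log Q = n(E° − E)/0.0592 = 2(0.27 − 0.207)/0.0592 = 2.128, so Q = 134.
With Q = [Cd²⁺]/[Pb²⁺] and the known concentrations, [Pb²⁺] in the denominator gives [Pb²⁺] = 0.001 M.

0.001 M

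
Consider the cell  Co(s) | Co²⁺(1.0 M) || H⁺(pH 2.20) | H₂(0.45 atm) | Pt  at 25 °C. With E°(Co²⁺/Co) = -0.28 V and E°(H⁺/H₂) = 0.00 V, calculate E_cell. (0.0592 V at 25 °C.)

The hydrogen couple is the cathode, so E°_cell = 0.28 V; n = 2.
[H⁺] = 10^(−2.20) = 0.0063 M, and Q = [Co²⁺]·P(H₂) / [H⁺]^2 = 1.13 × 10^4.
E = E° − (0.0592/2) log Q = 0.28 − (0.0592/2)(4.053) = 0.160 V.

0.16 V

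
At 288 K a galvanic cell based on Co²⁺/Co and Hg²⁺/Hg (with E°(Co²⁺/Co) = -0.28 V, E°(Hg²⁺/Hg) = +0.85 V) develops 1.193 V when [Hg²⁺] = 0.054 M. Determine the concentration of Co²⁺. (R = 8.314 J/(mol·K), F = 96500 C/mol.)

3.4 × 10^-4 M

From the Nernst equation, ln Q = nF(E° − E)/RT = 2×96500×(1.13 − 1.193)/(8.314×288) = -5.078, so Q = 0.00623.
With Q = [Co²⁺]/[Hg²⁺] and the known concentrations, [Co²⁺] in the numerator gives [Co²⁺] = 3.4 × 10^-4 M.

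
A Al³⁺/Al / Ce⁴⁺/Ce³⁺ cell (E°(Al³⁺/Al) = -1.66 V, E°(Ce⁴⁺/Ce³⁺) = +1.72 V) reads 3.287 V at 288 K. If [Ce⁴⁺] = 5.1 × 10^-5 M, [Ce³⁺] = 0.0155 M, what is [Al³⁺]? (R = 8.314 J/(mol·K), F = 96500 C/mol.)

From the Nernst equation, ln Q = nF(E° − E)/RT = 3×96500×(3.38 − 3.287)/(8.314×288) = 11.244, so Q = 7.64 × 10^4.
With Q = [Al³⁺]·[Ce³⁺]^3/[Ce⁴⁺]^3 and the known concentrations, [Al³⁺] in the numerator gives [Al³⁺] = 0.0027 M.

0.0027 M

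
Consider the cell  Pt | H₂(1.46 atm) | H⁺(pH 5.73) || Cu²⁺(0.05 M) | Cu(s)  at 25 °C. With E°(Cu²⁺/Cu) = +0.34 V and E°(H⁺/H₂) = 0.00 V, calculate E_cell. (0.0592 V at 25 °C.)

0.65 V

The Cu²⁺/Cu couple is the cathode, so E°_cell = 0.34 V; n = 2.
[H⁺] = 10^(−5.73) = 1.9 × 10^-6 M, and Q = [H⁺]^2 / ([Cu²⁺]·P(H₂)) = 4.75 × 10^-11.
E = E° − (0.0592/2) log Q = 0.34 − (0.0592/2)(-10.323) = 0.646 V.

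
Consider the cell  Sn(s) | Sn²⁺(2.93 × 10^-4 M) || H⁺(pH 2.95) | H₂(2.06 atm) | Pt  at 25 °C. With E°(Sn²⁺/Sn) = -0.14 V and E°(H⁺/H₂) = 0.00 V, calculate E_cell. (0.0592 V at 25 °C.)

The hydrogen couple is the cathode, so E°_cell = 0.14 V; n = 2.
[H⁺] = 10^(−2.95) = 0.0011 M, and Q = [Sn²⁺]·P(H₂) / [H⁺]^2 = 479.
E = E° − (0.0592/2) log Q = 0.14 − (0.0592/2)(2.681) = 0.061 V.

0.061 V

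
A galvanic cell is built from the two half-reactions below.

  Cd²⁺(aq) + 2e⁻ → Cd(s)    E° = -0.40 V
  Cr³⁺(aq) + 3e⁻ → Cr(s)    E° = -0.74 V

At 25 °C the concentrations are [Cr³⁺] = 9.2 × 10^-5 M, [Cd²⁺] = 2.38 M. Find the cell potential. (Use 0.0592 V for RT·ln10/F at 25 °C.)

0.431 V

The Cd²⁺/Cd couple has the higher reduction potential and acts as the cathode, so E°_cell = -0.40 − (-0.74) = 0.34 V.
Balancing electrons gives n = 6; the reaction quotient is Q = [Cr³⁺]^2/[Cd²⁺]^3 = 6.28 × 10^-10.
At 25 °C, E = E° − (0.0592/n) log Q = 0.34 − (0.0592/6)(-9.202) = 0.340 + 0.091 = 0.431 V.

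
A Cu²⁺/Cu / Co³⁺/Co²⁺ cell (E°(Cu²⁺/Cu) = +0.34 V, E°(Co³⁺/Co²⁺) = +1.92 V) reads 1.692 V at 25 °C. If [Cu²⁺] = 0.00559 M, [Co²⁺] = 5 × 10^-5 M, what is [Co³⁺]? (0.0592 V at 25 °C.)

2.9 × 10^-4 M

From the Nernst equation, log Q = n(E° − E)/0.0592 = 2(1.58 − 1.692)/0.0592 = -3.784, so Q = 1.65 × 10^-4.
With Q = [Cu²⁺]·[Co²⁺]^2/[Co³⁺]^2 and the known concentrations, [Co³⁺]^2 in the denominator gives [Co³⁺] = 2.9 × 10^-4 M.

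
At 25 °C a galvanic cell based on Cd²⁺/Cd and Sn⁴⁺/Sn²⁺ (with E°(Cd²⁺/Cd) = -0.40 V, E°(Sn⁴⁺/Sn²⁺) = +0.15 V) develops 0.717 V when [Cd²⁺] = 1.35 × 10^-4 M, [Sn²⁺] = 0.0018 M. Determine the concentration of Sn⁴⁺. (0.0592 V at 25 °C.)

From the Nernst equation, log Q = n(E° − E)/0.0592 = 2(0.55 − 0.717)/0.0592 = -5.642, so Q = 2.28 × 10^-6.
With Q = [Cd²⁺]·[Sn²⁺]/[Sn⁴⁺] and the known concentrations, [Sn⁴⁺] in the denominator gives [Sn⁴⁺] = 0.11 M.

0.11 M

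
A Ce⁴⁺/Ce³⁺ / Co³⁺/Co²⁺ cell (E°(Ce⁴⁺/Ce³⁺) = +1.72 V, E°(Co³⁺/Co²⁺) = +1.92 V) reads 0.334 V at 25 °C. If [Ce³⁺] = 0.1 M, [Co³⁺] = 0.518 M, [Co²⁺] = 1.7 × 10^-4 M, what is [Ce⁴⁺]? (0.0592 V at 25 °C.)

From the Nernst equation, log Q = n(E° − E)/0.0592 = 1(0.20 − 0.334)/0.0592 = -2.264, so Q = 0.00545.
With Q = [Ce⁴⁺]·[Co²⁺]/([Ce³⁺]·[Co³⁺]) and the known concentrations, [Ce⁴⁺] in the numerator gives [Ce⁴⁺] = 1.7 M.

1.7 M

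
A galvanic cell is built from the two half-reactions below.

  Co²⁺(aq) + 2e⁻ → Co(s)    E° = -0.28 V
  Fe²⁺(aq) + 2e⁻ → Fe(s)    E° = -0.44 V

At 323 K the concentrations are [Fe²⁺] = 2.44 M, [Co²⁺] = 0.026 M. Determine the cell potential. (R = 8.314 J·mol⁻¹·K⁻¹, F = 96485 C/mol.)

0.097 V

The Co²⁺/Co couple has the higher reduction potential and acts as the cathode, so E°_cell = -0.28 − (-0.44) = 0.16 V.
Balancing electrons gives n = 2; the reaction quotient is Q = [Fe²⁺]/[Co²⁺] = 93.8.
E = E° − (RT/nF) ln Q = 0.16 − (8.314×323)/(2×96485) × (4.542) = 0.160 − 0.063 = 0.097 V.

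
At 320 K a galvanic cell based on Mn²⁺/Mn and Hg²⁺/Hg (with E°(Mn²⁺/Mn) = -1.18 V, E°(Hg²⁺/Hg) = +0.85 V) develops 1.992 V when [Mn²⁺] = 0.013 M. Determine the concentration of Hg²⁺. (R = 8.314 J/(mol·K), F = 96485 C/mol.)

From the Nernst equation, ln Q = nF(E° − E)/RT = 2×96485×(2.03 − 1.992)/(8.314×320) = 2.756, so Q = 15.7.
With Q = [Mn²⁺]/[Hg²⁺] and the known concentrations, [Hg²⁺] in the denominator gives [Hg²⁺] = 8.3 × 10^-4 M.

8.3 × 10^-4 M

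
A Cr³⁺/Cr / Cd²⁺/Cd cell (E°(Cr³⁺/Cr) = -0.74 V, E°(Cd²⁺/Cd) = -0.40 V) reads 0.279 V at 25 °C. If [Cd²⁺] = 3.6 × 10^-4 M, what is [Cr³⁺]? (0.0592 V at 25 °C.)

0.0084 M

From the Nernst equation, log Q = n(E° − E)/0.0592 = 6(0.34 − 0.279)/0.0592 = 6.182, so Q = 1.52 × 10^6.
With Q = [Cr³⁺]^2/[Cd²⁺]^3 and the known concentrations, [Cr³⁺]^2 in the numerator gives [Cr³⁺] = 0.0084 M.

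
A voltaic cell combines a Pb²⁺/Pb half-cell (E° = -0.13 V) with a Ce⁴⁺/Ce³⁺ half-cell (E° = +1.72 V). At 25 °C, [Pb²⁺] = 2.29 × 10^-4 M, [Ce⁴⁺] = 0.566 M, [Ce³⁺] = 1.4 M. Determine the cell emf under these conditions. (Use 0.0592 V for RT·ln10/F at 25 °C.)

1.93 V

The Ce⁴⁺/Ce³⁺ couple has the higher reduction potential and acts as the cathode, so E°_cell = +1.72 − (-0.13) = 1.85 V.
Balancing electrons gives n = 2; the reaction quotient is Q = [Pb²⁺]·[Ce³⁺]^2/[Ce⁴⁺]^2 = 0.00140.
At 25 °C, E = E° − (0.0592/n) log Q = 1.85 − (0.0592/2)(-2.854) = 1.850 + 0.084 = 1.934 V.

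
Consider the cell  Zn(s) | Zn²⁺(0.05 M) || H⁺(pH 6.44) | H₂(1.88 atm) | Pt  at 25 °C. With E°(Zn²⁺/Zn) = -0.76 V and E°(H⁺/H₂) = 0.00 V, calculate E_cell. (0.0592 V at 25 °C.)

The hydrogen couple is the cathode, so E°_cell = 0.76 V; n = 2.
[H⁺] = 10^(−6.44) = 3.6 × 10^-7 M, and Q = [Zn²⁺]·P(H₂) / [H⁺]^2 = 7.13 × 10^11.
E = E° − (0.0592/2) log Q = 0.76 − (0.0592/2)(11.853) = 0.409 V.

0.41 V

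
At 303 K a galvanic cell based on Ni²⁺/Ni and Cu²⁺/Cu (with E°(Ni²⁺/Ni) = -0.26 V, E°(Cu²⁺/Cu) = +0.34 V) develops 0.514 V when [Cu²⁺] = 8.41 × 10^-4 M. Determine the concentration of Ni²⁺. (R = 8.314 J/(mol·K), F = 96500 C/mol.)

0.61 M

From the Nernst equation, ln Q = nF(E° − E)/RT = 2×96500×(0.60 − 0.514)/(8.314×303) = 6.589, so Q = 727.
With Q = [Ni²⁺]/[Cu²⁺] and the known concentrations, [Ni²⁺] in the numerator gives [Ni²⁺] = 0.61 M.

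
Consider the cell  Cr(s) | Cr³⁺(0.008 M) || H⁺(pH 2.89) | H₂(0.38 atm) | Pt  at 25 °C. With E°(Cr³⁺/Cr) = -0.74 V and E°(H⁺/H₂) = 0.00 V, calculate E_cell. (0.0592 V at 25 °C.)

0.62 V

The hydrogen couple is the cathode, so E°_cell = 0.74 V; n = 6.
[H⁺] = 10^(−2.89) = 0.0013 M, and Q = [Cr³⁺]^2·P(H₂)^3 / [H⁺]^6 = 7.68 × 10^11.
E = E° − (0.0592/6) log Q = 0.74 − (0.0592/6)(11.886) = 0.623 V.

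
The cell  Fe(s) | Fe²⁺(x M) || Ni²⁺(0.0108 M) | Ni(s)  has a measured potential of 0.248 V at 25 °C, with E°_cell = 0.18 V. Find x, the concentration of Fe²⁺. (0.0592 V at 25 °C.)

From the Nernst equation, log Q = n(E° − E)/0.0592 = 2(0.18 − 0.248)/0.0592 = -2.297, so Q = 0.00504.
With Q = [Fe²⁺]/[Ni²⁺] and the known concentrations, [Fe²⁺] in the numerator gives [Fe²⁺] = 5.4 × 10^-5 M.

5.4 × 10^-5 M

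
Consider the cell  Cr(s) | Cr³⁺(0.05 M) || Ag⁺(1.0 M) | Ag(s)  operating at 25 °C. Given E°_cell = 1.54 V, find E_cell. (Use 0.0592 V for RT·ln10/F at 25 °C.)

1.57 V

Balancing electrons gives n = 3; the reaction quotient is Q = [Cr³⁺]/[Ag⁺]^3 = 0.0500.
At 25 °C, E = E° − (0.0592/n) log Q = 1.54 − (0.0592/3)(-1.301) = 1.540 + 0.026 = 1.566 V.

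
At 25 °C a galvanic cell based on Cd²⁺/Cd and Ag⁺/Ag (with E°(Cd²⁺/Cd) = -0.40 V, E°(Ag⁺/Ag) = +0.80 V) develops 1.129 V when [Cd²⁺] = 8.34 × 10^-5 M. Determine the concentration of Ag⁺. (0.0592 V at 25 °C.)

5.8 × 10^-4 M

From the Nernst equation, log Q = n(E° − E)/0.0592 = 2(1.20 − 1.129)/0.0592 = 2.399, so Q = 250.
With Q = [Cd²⁺]/[Ag⁺]^2 and the known concentrations, [Ag⁺]^2 in the denominator gives [Ag⁺] = 5.8 × 10^-4 M.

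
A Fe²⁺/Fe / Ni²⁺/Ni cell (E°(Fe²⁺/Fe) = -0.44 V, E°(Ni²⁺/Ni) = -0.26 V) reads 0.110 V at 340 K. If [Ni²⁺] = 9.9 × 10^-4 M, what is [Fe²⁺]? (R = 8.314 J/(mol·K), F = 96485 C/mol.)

0.12 M

From the Nernst equation, ln Q = nF(E° − E)/RT = 2×96485×(0.18 − 0.110)/(8.314×340) = 4.779, so Q = 119.
With Q = [Fe²⁺]/[Ni²⁺] and the known concentrations, [Fe²⁺] in the numerator gives [Fe²⁺] = 0.12 M.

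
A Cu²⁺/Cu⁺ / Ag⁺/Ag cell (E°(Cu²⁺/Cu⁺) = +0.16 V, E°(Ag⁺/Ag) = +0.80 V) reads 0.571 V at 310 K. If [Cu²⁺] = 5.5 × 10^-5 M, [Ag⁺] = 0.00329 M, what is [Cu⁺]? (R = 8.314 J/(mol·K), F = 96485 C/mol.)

0.0013 M

From the Nernst equation, ln Q = nF(E° − E)/RT = 1×96485×(0.64 − 0.571)/(8.314×310) = 2.583, so Q = 13.2.
With Q = [Cu²⁺]/([Cu⁺]·[Ag⁺]) and the known concentrations, [Cu⁺] in the denominator gives [Cu⁺] = 0.0013 M.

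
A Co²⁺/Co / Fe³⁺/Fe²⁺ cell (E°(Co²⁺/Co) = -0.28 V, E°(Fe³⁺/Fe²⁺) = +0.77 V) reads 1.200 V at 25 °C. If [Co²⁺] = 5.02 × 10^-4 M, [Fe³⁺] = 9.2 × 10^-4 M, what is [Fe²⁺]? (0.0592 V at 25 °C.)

1.2 × 10^-4 M

From the Nernst equation, log Q = n(E° − E)/0.0592 = 2(1.05 − 1.200)/0.0592 = -5.068, so Q = 8.56 × 10^-6.
With Q = [Co²⁺]·[Fe²⁺]^2/[Fe³⁺]^2 and the known concentrations, [Fe²⁺]^2 in the numerator gives [Fe²⁺] = 1.2 × 10^-4 M.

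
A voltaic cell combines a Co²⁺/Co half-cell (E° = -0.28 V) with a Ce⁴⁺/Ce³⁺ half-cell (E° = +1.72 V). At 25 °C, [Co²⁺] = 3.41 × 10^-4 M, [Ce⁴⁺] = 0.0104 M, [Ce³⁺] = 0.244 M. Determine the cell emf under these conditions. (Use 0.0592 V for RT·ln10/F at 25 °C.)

The Ce⁴⁺/Ce³⁺ couple has the higher reduction potential and acts as the cathode, so E°_cell = +1.72 − (-0.28) = 2.00 V.
Balancing electrons gives n = 2; the reaction quotient is Q = [Co²⁺]·[Ce³⁺]^2/[Ce⁴⁺]^2 = 0.188.
At 25 °C, E = E° − (0.0592/n) log Q = 2.00 − (0.0592/2)(-0.727) = 2.000 + 0.022 = 2.022 V.

2.02 V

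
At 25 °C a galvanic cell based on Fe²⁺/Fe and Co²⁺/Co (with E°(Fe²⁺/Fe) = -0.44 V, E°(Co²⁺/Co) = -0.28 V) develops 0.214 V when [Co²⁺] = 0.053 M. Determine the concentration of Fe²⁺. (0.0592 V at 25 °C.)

From the Nernst equation, log Q = n(E° − E)/0.0592 = 2(0.16 − 0.214)/0.0592 = -1.824, so Q = 0.0150.
With Q = [Fe²⁺]/[Co²⁺] and the known concentrations, [Fe²⁺] in the numerator gives [Fe²⁺] = 7.9 × 10^-4 M.

7.9 × 10^-4 M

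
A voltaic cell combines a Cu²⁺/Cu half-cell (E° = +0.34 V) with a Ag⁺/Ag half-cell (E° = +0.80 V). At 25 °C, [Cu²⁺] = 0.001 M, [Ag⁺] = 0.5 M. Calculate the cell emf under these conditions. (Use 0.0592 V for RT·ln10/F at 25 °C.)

0.531 V

The Ag⁺/Ag couple has the higher reduction potential and acts as the cathode, so E°_cell = +0.80 − (+0.34) = 0.46 V.
Balancing electrons gives n = 2; the reaction quotient is Q = [Cu²⁺]/[Ag⁺]^2 = 0.00400.
At 25 °C, E = E° − (0.0592/n) log Q = 0.46 − (0.0592/2)(-2.398) = 0.460 + 0.071 = 0.531 V.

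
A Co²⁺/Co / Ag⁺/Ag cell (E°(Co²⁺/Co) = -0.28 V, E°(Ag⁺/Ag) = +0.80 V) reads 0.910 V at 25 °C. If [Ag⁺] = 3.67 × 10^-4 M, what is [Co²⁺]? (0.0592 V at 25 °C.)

0.075 M

From the Nernst equation, log Q = n(E° − E)/0.0592 = 2(1.08 − 0.910)/0.0592 = 5.743, so Q = 5.54 × 10^5.
With Q = [Co²⁺]/[Ag⁺]^2 and the known concentrations, [Co²⁺] in the numerator gives [Co²⁺] = 0.075 M.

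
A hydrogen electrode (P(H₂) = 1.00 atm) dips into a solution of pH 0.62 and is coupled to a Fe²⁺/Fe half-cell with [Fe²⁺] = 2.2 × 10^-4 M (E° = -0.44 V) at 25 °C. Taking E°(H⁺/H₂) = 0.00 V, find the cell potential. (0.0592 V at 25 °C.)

The hydrogen couple is the cathode, so E°_cell = 0.44 V; n = 2.
[H⁺] = 10^(−0.62) = 0.24 M, and Q = [Fe²⁺]·P(H₂) / [H⁺]^2 = 0.00382.
E = E° − (0.0592/2) log Q = 0.44 − (0.0592/2)(-2.418) = 0.512 V.

0.51 V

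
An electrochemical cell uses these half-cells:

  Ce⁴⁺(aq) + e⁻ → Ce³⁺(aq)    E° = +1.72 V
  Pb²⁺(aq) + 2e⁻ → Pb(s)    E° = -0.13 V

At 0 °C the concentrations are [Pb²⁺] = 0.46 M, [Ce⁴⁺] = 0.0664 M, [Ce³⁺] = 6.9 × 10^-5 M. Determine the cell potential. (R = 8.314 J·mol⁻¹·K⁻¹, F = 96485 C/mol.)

2.02 V

The Ce⁴⁺/Ce³⁺ couple has the higher reduction potential and acts as the cathode, so E°_cell = +1.72 − (-0.13) = 1.85 V.
Balancing electrons gives n = 2; the reaction quotient is Q = [Pb²⁺]·[Ce³⁺]^2/[Ce⁴⁺]^2 = 4.97 × 10^-7.
E = E° − (RT/nF) ln Q = 1.85 − (8.314×273)/(2×96485) × (-14.515) = 1.850 + 0.171 = 2.021 V.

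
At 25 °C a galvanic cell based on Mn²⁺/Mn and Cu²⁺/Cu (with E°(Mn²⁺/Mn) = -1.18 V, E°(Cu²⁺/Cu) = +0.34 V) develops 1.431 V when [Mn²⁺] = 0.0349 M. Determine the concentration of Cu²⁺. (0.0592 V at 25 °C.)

3.4 × 10^-5 M

From the Nernst equation, log Q = n(E° − E)/0.0592 = 2(1.52 − 1.431)/0.0592 = 3.007, so Q = 1020.
With Q = [Mn²⁺]/[Cu²⁺] and the known concentrations, [Cu²⁺] in the denominator gives [Cu²⁺] = 3.4 × 10^-5 M.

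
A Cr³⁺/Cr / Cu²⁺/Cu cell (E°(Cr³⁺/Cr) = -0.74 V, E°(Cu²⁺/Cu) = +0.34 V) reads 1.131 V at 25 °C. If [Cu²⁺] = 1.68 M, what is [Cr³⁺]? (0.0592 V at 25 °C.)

0.0057 M

From the Nernst equation, log Q = n(E° − E)/0.0592 = 6(1.08 − 1.131)/0.0592 = -5.169, so Q = 6.78 × 10^-6.
With Q = [Cr³⁺]^2/[Cu²⁺]^3 and the known concentrations, [Cr³⁺]^2 in the numerator gives [Cr³⁺] = 0.0057 M.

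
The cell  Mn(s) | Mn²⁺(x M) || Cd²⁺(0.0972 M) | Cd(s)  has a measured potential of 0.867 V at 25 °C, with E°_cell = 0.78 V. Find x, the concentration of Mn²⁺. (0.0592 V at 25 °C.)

1.1 × 10^-4 M

From the Nernst equation, log Q = n(E° − E)/0.0592 = 2(0.78 − 0.867)/0.0592 = -2.939, so Q = 0.00115.
With Q = [Mn²⁺]/[Cd²⁺] and the known concentrations, [Mn²⁺] in the numerator gives [Mn²⁺] = 1.1 × 10^-4 M.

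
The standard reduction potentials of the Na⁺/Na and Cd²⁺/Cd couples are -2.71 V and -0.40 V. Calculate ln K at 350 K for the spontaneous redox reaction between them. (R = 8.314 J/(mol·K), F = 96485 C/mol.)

ln K = 153.2

E°_cell = -0.40 − (-2.71) = 2.31 V, with n = 2 electrons transferred.
At equilibrium E = 0, so the Nernst equation gives ln K = nFE°/RT = (2)(96485)(2.31)/((8.314)(350)) = 153.19.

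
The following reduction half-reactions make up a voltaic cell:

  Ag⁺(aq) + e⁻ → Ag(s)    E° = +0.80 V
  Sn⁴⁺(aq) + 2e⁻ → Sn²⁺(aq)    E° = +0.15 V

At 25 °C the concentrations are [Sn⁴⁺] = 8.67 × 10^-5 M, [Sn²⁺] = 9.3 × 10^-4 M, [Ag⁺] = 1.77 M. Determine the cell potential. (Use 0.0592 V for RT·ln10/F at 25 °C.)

0.695 V

The Ag⁺/Ag couple has the higher reduction potential and acts as the cathode, so E°_cell = +0.80 − (+0.15) = 0.65 V.
Balancing electrons gives n = 2; the reaction quotient is Q = [Sn⁴⁺]/([Sn²⁺]·[Ag⁺]^2) = 0.0298.
At 25 °C, E = E° − (0.0592/n) log Q = 0.65 − (0.0592/2)(-1.526) = 0.650 + 0.045 = 0.695 V.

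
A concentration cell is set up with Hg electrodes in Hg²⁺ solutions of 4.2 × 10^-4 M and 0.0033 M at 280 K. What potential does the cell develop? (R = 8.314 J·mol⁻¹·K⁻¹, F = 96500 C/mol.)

Both half-cells are Hg²⁺/Hg, so E°_cell = 0. The concentrated side is the cathode; the cell reaction moves Hg²⁺ from high to low concentration with n = 2.
Q = [Hg²⁺]_dilute/[Hg²⁺]_conc = 4.2 × 10^-4/0.0033 = 0.127.
E = 0 − (RT/nF) ln Q = −((8.314×280)/(2×96500))(-2.061) = 0.0249 V.

0.025 V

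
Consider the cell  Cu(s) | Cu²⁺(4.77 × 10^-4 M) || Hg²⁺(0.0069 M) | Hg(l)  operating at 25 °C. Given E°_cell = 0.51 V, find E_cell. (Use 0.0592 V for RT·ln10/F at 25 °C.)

Balancing electrons gives n = 2; the reaction quotient is Q = [Cu²⁺]/[Hg²⁺] = 0.0691.
At 25 °C, E = E° − (0.0592/n) log Q = 0.51 − (0.0592/2)(-1.160) = 0.510 + 0.034 = 0.544 V.

0.544 V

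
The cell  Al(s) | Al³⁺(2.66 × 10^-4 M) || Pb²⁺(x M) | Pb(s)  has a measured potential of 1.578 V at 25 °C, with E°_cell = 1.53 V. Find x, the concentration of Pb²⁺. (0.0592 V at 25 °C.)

0.17 M

From the Nernst equation, log Q = n(E° − E)/0.0592 = 6(1.53 − 1.578)/0.0592 = -4.865, so Q = 1.37 × 10^-5.
With Q = [Al³⁺]^2/[Pb²⁺]^3 and the known concentrations, [Pb²⁺]^3 in the denominator gives [Pb²⁺] = 0.17 M.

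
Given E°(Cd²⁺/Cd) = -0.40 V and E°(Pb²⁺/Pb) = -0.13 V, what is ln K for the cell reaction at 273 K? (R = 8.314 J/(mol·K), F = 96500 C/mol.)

E°_cell = -0.13 − (-0.40) = 0.27 V, with n = 2 electrons transferred.
At equilibrium E = 0, so the Nernst equation gives ln K = nFE°/RT = (2)(96500)(0.27)/((8.314)(273)) = 22.96.

ln K = 23.0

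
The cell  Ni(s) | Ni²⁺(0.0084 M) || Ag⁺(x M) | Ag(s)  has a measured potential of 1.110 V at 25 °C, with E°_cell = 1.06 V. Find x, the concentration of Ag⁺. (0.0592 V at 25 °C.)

From the Nernst equation, log Q = n(E° − E)/0.0592 = 2(1.06 − 1.110)/0.0592 = -1.689, so Q = 0.0205.
With Q = [Ni²⁺]/[Ag⁺]^2 and the known concentrations, [Ag⁺]^2 in the denominator gives [Ag⁺] = 0.64 M.

0.64 M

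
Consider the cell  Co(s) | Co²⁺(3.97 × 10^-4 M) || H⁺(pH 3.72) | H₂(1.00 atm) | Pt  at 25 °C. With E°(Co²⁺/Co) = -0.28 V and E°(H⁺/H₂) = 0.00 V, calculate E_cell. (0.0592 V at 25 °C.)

0.16 V

The hydrogen couple is the cathode, so E°_cell = 0.28 V; n = 2.
[H⁺] = 10^(−3.72) = 1.9 × 10^-4 M, and Q = [Co²⁺]·P(H₂) / [H⁺]^2 = 1.09 × 10^4.
E = E° − (0.0592/2) log Q = 0.28 − (0.0592/2)(4.039) = 0.160 V.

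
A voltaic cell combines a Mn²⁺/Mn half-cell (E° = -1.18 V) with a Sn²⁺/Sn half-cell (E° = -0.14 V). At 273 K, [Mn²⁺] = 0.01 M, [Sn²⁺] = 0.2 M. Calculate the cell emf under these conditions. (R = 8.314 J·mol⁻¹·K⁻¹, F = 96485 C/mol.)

The Sn²⁺/Sn couple has the higher reduction potential and acts as the cathode, so E°_cell = -0.14 − (-1.18) = 1.04 V.
Balancing electrons gives n = 2; the reaction quotient is Q = [Mn²⁺]/[Sn²⁺] = 0.0500.
E = E° − (RT/nF) ln Q = 1.04 − (8.314×273)/(2×96485) × (-2.996) = 1.040 + 0.035 = 1.075 V.

1.08 V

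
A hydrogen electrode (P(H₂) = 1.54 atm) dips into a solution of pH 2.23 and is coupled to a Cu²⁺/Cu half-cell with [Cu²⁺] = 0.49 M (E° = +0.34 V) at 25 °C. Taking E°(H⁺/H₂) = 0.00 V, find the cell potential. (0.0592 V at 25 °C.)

0.47 V

The Cu²⁺/Cu couple is the cathode, so E°_cell = 0.34 V; n = 2.
[H⁺] = 10^(−2.23) = 0.0059 M, and Q = [H⁺]^2 / ([Cu²⁺]·P(H₂)) = 4.59 × 10^-5.
E = E° − (0.0592/2) log Q = 0.34 − (0.0592/2)(-4.338) = 0.468 V.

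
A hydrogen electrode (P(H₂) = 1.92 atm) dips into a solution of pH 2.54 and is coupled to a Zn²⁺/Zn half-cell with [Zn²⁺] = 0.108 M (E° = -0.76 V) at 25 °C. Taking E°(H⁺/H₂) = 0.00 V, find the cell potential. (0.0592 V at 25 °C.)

0.63 V

The hydrogen couple is the cathode, so E°_cell = 0.76 V; n = 2.
[H⁺] = 10^(−2.54) = 0.0029 M, and Q = [Zn²⁺]·P(H₂) / [H⁺]^2 = 2.49 × 10^4.
E = E° − (0.0592/2) log Q = 0.76 − (0.0592/2)(4.397) = 0.630 V.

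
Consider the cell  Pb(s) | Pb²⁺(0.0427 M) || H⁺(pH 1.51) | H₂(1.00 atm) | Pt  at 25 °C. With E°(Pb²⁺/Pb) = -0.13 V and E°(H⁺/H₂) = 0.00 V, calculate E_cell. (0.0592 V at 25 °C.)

0.081 V

The hydrogen couple is the cathode, so E°_cell = 0.13 V; n = 2.
[H⁺] = 10^(−1.51) = 0.031 M, and Q = [Pb²⁺]·P(H₂) / [H⁺]^2 = 44.7.
E = E° − (0.0592/2) log Q = 0.13 − (0.0592/2)(1.650) = 0.081 V.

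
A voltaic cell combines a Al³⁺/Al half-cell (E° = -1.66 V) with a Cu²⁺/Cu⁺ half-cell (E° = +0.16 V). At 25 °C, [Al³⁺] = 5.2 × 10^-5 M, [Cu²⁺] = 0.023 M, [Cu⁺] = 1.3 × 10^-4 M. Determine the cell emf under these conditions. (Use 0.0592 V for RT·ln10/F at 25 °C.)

The Cu²⁺/Cu⁺ couple has the higher reduction potential and acts as the cathode, so E°_cell = +0.16 − (-1.66) = 1.82 V.
Balancing electrons gives n = 3; the reaction quotient is Q = [Al³⁺]·[Cu⁺]^3/[Cu²⁺]^3 = 9.39 × 10^-12.
At 25 °C, E = E° − (0.0592/n) log Q = 1.82 − (0.0592/3)(-11.027) = 1.820 + 0.218 = 2.038 V.

2.04 V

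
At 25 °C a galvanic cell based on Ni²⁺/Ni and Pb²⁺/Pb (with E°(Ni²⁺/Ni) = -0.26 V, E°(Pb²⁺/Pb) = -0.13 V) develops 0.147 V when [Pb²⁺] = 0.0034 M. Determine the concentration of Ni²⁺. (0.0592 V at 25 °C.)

From the Nernst equation, log Q = n(E° − E)/0.0592 = 2(0.13 − 0.147)/0.0592 = -0.574, so Q = 0.266.
With Q = [Ni²⁺]/[Pb²⁺] and the known concentrations, [Ni²⁺] in the numerator gives [Ni²⁺] = 9.1 × 10^-4 M.

9.1 × 10^-4 M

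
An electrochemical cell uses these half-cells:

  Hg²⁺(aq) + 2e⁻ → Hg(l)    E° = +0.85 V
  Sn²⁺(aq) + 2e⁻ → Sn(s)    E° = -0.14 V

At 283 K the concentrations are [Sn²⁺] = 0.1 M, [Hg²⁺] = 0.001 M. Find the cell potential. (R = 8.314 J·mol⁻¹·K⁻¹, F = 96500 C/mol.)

0.934 V

The Hg²⁺/Hg couple has the higher reduction potential and acts as the cathode, so E°_cell = +0.85 − (-0.14) = 0.99 V.
Balancing electrons gives n = 2; the reaction quotient is Q = [Sn²⁺]/[Hg²⁺] = 100.
E = E° − (RT/nF) ln Q = 0.99 − (8.314×283)/(2×96500) × (4.605) = 0.990 − 0.056 = 0.934 V.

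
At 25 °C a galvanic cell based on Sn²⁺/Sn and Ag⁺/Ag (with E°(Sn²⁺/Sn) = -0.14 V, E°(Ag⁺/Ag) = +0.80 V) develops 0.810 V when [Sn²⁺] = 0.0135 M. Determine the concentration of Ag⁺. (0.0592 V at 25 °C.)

From the Nernst equation, log Q = n(E° − E)/0.0592 = 2(0.94 − 0.810)/0.0592 = 4.392, so Q = 2.47 × 10^4.
With Q = [Sn²⁺]/[Ag⁺]^2 and the known concentrations, [Ag⁺]^2 in the denominator gives [Ag⁺] = 7.4 × 10^-4 M.

7.4 × 10^-4 M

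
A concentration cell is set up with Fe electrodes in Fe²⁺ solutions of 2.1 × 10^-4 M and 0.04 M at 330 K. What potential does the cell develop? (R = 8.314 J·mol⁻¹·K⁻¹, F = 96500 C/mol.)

Both half-cells are Fe²⁺/Fe, so E°_cell = 0. The concentrated side is the cathode; the cell reaction moves Fe²⁺ from high to low concentration with n = 2.
Q = [Fe²⁺]_dilute/[Fe²⁺]_conc = 2.1 × 10^-4/0.04 = 0.00525.
E = 0 − (RT/nF) ln Q = −((8.314×330)/(2×96500))(-5.250) = 0.0746 V.

0.075 V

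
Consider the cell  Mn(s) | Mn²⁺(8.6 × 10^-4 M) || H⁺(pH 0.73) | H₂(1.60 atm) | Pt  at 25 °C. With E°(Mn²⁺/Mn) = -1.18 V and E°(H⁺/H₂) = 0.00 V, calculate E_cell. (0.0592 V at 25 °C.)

The hydrogen couple is the cathode, so E°_cell = 1.18 V; n = 2.
[H⁺] = 10^(−0.73) = 0.19 M, and Q = [Mn²⁺]·P(H₂) / [H⁺]^2 = 0.0397.
E = E° − (0.0592/2) log Q = 1.18 − (0.0592/2)(-1.401) = 1.221 V.

1.22 V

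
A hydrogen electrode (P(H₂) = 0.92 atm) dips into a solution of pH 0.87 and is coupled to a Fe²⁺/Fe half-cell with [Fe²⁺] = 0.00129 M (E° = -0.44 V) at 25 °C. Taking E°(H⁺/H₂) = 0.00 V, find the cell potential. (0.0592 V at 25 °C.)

The hydrogen couple is the cathode, so E°_cell = 0.44 V; n = 2.
[H⁺] = 10^(−0.87) = 0.13 M, and Q = [Fe²⁺]·P(H₂) / [H⁺]^2 = 0.0652.
E = E° − (0.0592/2) log Q = 0.44 − (0.0592/2)(-1.186) = 0.475 V.

0.48 V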